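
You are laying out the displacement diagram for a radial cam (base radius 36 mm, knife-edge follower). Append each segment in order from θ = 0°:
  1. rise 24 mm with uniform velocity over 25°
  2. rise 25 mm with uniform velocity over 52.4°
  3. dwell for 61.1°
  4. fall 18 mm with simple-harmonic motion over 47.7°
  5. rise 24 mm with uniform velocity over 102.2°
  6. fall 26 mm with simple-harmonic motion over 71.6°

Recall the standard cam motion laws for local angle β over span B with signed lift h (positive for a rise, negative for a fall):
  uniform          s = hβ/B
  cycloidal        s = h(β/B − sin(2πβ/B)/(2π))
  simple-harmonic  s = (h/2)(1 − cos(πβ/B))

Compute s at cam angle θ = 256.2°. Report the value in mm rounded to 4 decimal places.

seg 1 [0°–25°] uniform, h=24: full span → s += 24 → s = 24.0000
seg 2 [25°–77.4°] uniform, h=25: full span → s += 25 → s = 49.0000
seg 3 [77.4°–138.5°] dwell: s stays 49.0000
seg 4 [138.5°–186.2°] simple-harmonic, h=-18: full span → s += -18 → s = 31.0000
seg 5 [186.2°–288.4°] uniform, h=24: θ=256.2° here. β=70, B=102.2. 24·70/102.2 = 16.4384 → s = 47.4384

47.4384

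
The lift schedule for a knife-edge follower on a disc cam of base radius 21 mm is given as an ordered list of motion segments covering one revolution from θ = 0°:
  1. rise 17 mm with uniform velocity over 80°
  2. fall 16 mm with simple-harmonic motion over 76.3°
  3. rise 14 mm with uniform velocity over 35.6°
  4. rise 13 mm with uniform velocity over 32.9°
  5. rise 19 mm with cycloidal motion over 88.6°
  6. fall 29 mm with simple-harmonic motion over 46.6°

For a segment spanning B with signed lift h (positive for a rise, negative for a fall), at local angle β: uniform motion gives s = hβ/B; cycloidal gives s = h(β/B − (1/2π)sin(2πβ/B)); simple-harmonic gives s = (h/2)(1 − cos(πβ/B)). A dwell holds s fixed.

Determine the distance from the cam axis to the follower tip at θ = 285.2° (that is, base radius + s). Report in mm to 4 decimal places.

seg 1 [0°–80°] uniform, h=17: full span → s += 17 → s = 17.0000
seg 2 [80°–156.3°] simple-harmonic, h=-16: full span → s += -16 → s = 1.0000
seg 3 [156.3°–191.9°] uniform, h=14: full span → s += 14 → s = 15.0000
seg 4 [191.9°–224.8°] uniform, h=13: full span → s += 13 → s = 28.0000
seg 5 [224.8°–313.4°] cycloidal, h=19: θ=285.2° here. β=60.4, B=88.6. 19·(0.6817 − sin(2π·0.6817)/(2π)) = 15.7025 → s = 43.7025
radial distance = base radius + s = 21 + 43.7025 = 64.7025

64.7025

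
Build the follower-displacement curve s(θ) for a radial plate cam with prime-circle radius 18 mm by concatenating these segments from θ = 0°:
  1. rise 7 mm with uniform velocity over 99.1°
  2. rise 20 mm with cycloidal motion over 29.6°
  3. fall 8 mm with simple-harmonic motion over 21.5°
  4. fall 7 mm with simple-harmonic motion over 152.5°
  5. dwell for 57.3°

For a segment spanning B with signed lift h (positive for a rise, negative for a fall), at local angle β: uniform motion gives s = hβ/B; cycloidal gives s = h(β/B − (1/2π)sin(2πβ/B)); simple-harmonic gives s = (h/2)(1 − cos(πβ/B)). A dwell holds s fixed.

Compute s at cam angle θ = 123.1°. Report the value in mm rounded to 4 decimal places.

seg 1 [0°–99.1°] uniform, h=7: full span → s += 7 → s = 7.0000
seg 2 [99.1°–128.7°] cycloidal, h=20: θ=123.1° here. β=24, B=29.6. 20·(0.8108 − sin(2π·0.8108)/(2π)) = 19.1698 → s = 26.1698

26.1698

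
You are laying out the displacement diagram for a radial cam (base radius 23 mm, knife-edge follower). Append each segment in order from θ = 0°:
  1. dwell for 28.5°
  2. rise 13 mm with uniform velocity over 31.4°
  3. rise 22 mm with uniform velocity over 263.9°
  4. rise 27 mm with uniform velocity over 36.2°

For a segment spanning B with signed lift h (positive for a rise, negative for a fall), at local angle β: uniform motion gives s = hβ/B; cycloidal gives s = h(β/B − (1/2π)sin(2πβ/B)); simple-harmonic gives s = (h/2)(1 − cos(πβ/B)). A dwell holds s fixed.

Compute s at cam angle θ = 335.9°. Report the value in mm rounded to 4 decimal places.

seg 1 [0°–28.5°] dwell: s stays 0.0000
seg 2 [28.5°–59.9°] uniform, h=13: full span → s += 13 → s = 13.0000
seg 3 [59.9°–323.8°] uniform, h=22: full span → s += 22 → s = 35.0000
seg 4 [323.8°–360°] uniform, h=27: θ=335.9° here. β=12.1, B=36.2. 27·12.1/36.2 = 9.0249 → s = 44.0249

44.0249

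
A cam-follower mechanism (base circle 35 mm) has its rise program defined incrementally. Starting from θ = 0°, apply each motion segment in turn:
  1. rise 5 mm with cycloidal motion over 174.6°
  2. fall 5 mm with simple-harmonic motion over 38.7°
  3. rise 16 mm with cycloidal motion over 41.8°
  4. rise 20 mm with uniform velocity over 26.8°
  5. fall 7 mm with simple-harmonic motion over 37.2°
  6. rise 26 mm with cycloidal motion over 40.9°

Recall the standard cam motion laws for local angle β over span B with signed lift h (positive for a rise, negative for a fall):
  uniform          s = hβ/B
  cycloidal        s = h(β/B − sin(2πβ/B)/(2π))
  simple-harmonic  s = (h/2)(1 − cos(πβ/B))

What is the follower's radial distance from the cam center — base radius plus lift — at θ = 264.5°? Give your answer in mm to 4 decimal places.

seg 1 [0°–174.6°] cycloidal, h=5: full span → s += 5 → s = 5.0000
seg 2 [174.6°–213.3°] simple-harmonic, h=-5: full span → s += -5 → s = 0.0000
seg 3 [213.3°–255.1°] cycloidal, h=16: full span → s += 16 → s = 16.0000
seg 4 [255.1°–281.9°] uniform, h=20: θ=264.5° here. β=9.4, B=26.8. 20·9.4/26.8 = 7.0149 → s = 23.0149
radial distance = base radius + s = 35 + 23.0149 = 58.0149

58.0149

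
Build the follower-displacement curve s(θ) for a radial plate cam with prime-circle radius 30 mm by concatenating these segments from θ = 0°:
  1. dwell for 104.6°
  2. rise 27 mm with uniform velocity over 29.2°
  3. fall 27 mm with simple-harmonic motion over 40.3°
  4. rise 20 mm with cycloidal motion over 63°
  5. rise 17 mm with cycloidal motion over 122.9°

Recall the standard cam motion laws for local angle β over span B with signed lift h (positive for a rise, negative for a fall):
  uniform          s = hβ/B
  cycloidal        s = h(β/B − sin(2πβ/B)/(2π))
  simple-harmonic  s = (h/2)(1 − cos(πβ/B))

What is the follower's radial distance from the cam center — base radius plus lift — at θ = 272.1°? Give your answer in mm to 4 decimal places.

seg 1 [0°–104.6°] dwell: s stays 0.0000
seg 2 [104.6°–133.8°] uniform, h=27: full span → s += 27 → s = 27.0000
seg 3 [133.8°–174.1°] simple-harmonic, h=-27: full span → s += -27 → s = 0.0000
seg 4 [174.1°–237.1°] cycloidal, h=20: full span → s += 20 → s = 20.0000
seg 5 [237.1°–360°] cycloidal, h=17: θ=272.1° here. β=35, B=122.9. 17·(0.2848 − sin(2π·0.2848)/(2π)) = 2.2001 → s = 22.2001
radial distance = base radius + s = 30 + 22.2001 = 52.2001

52.2001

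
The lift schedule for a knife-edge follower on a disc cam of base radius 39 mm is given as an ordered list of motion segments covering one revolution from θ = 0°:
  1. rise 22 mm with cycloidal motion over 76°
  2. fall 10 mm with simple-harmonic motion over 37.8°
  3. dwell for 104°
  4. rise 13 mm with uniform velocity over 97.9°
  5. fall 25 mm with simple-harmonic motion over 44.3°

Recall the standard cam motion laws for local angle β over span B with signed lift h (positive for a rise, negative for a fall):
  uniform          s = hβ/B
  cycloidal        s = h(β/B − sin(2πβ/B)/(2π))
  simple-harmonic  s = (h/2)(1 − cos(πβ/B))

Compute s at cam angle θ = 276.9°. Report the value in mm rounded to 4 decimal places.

seg 1 [0°–76°] cycloidal, h=22: full span → s += 22 → s = 22.0000
seg 2 [76°–113.8°] simple-harmonic, h=-10: full span → s += -10 → s = 12.0000
seg 3 [113.8°–217.8°] dwell: s stays 12.0000
seg 4 [217.8°–315.7°] uniform, h=13: θ=276.9° here. β=59.1, B=97.9. 13·59.1/97.9 = 7.8478 → s = 19.8478

19.8478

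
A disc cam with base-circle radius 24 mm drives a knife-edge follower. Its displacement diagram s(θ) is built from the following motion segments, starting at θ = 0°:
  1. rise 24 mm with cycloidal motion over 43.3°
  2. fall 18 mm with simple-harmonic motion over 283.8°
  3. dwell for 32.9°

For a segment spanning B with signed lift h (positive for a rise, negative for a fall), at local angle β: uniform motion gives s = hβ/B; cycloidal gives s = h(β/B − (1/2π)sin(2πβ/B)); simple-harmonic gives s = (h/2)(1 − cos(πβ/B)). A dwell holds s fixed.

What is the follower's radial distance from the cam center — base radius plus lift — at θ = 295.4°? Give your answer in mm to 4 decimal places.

seg 1 [0°–43.3°] cycloidal, h=24: full span → s += 24 → s = 24.0000
seg 2 [43.3°–327.1°] simple-harmonic, h=-18: θ=295.4° here. β=252.1, B=283.8. -18/2·(1 − cos(π·0.8883)) = -17.4515 → s = 6.5485
radial distance = base radius + s = 24 + 6.5485 = 30.5485

30.5485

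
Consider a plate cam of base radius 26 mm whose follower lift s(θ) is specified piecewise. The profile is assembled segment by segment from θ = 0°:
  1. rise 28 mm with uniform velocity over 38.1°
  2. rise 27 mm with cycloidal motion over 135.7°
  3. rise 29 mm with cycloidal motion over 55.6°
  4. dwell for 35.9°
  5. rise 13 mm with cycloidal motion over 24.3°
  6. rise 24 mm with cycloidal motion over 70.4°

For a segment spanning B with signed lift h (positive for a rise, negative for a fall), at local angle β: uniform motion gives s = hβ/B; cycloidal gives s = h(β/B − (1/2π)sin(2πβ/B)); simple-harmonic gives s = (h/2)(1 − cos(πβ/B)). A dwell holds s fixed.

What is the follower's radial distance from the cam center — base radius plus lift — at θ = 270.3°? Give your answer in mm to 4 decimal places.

seg 1 [0°–38.1°] uniform, h=28: full span → s += 28 → s = 28.0000
seg 2 [38.1°–173.8°] cycloidal, h=27: full span → s += 27 → s = 55.0000
seg 3 [173.8°–229.4°] cycloidal, h=29: full span → s += 29 → s = 84.0000
seg 4 [229.4°–265.3°] dwell: s stays 84.0000
seg 5 [265.3°–289.6°] cycloidal, h=13: θ=270.3° here. β=5, B=24.3. 13·(0.2058 − sin(2π·0.2058)/(2π)) = 0.6853 → s = 84.6853
radial distance = base radius + s = 26 + 84.6853 = 110.6853

110.6853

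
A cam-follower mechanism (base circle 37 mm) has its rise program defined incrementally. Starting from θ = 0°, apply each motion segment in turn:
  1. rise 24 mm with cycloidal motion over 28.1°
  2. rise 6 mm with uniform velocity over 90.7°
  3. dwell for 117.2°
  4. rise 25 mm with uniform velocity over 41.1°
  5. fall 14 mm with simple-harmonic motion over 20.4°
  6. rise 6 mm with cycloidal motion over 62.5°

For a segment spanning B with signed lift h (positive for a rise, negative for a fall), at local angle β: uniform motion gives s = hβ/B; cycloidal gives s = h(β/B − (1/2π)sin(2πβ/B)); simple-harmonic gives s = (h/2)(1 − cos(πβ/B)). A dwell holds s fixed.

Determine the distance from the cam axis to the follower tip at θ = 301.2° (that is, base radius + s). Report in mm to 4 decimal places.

seg 1 [0°–28.1°] cycloidal, h=24: full span → s += 24 → s = 24.0000
seg 2 [28.1°–118.8°] uniform, h=6: full span → s += 6 → s = 30.0000
seg 3 [118.8°–236°] dwell: s stays 30.0000
seg 4 [236°–277.1°] uniform, h=25: full span → s += 25 → s = 55.0000
seg 5 [277.1°–297.5°] simple-harmonic, h=-14: full span → s += -14 → s = 41.0000
seg 6 [297.5°–360°] cycloidal, h=6: θ=301.2° here. β=3.7, B=62.5. 6·(0.0592 − sin(2π·0.0592)/(2π)) = 0.0081 → s = 41.0081
radial distance = base radius + s = 37 + 41.0081 = 78.0081

78.0081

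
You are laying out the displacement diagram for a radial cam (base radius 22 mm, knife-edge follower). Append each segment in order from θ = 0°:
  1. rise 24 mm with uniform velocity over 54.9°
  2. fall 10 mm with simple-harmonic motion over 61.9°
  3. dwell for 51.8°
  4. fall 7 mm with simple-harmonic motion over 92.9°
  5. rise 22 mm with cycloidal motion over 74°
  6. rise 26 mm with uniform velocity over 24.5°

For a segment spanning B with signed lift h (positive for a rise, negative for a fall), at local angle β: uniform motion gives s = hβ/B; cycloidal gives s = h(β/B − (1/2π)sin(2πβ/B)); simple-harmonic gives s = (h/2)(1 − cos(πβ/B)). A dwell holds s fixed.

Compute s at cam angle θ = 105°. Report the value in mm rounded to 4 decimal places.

seg 1 [0°–54.9°] uniform, h=24: full span → s += 24 → s = 24.0000
seg 2 [54.9°–116.8°] simple-harmonic, h=-10: θ=105° here. β=50.1, B=61.9. -10/2·(1 − cos(π·0.8094)) = -9.1298 → s = 14.8702

14.8702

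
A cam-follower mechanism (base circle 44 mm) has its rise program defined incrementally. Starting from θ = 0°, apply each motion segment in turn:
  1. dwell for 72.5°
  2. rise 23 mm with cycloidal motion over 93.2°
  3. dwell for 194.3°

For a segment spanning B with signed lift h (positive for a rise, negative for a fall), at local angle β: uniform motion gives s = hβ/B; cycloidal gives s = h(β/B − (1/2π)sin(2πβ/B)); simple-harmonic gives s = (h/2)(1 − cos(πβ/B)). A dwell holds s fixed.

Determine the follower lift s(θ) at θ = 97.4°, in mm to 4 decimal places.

seg 1 [0°–72.5°] dwell: s stays 0.0000
seg 2 [72.5°–165.7°] cycloidal, h=23: θ=97.4° here. β=24.9, B=93.2. 23·(0.2672 − sin(2π·0.2672)/(2π)) = 2.5056 → s = 2.5056

2.5056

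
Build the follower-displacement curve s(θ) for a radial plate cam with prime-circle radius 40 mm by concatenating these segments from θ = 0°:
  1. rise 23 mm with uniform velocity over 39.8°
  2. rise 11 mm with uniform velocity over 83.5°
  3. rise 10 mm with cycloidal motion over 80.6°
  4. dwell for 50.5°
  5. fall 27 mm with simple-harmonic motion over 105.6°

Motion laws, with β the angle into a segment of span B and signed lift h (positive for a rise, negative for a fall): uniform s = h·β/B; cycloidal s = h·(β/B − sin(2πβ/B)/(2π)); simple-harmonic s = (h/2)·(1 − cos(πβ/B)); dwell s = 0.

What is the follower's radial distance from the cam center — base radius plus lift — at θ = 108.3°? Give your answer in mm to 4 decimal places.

seg 1 [0°–39.8°] uniform, h=23: full span → s += 23 → s = 23.0000
seg 2 [39.8°–123.3°] uniform, h=11: θ=108.3° here. β=68.5, B=83.5. 11·68.5/83.5 = 9.0240 → s = 32.0240
radial distance = base radius + s = 40 + 32.0240 = 72.0240

72.0240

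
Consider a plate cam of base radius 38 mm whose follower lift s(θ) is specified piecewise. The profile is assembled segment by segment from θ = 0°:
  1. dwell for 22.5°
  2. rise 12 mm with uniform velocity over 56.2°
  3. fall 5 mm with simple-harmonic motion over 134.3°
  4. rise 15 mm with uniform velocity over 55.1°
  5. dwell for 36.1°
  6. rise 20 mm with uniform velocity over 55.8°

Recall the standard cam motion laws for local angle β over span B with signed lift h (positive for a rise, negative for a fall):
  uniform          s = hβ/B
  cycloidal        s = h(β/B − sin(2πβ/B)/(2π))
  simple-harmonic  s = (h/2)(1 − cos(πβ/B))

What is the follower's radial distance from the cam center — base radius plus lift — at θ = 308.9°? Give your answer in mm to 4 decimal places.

seg 1 [0°–22.5°] dwell: s stays 0.0000
seg 2 [22.5°–78.7°] uniform, h=12: full span → s += 12 → s = 12.0000
seg 3 [78.7°–213°] simple-harmonic, h=-5: full span → s += -5 → s = 7.0000
seg 4 [213°–268.1°] uniform, h=15: full span → s += 15 → s = 22.0000
seg 5 [268.1°–304.2°] dwell: s stays 22.0000
seg 6 [304.2°–360°] uniform, h=20: θ=308.9° here. β=4.7, B=55.8. 20·4.7/55.8 = 1.6846 → s = 23.6846
radial distance = base radius + s = 38 + 23.6846 = 61.6846

61.6846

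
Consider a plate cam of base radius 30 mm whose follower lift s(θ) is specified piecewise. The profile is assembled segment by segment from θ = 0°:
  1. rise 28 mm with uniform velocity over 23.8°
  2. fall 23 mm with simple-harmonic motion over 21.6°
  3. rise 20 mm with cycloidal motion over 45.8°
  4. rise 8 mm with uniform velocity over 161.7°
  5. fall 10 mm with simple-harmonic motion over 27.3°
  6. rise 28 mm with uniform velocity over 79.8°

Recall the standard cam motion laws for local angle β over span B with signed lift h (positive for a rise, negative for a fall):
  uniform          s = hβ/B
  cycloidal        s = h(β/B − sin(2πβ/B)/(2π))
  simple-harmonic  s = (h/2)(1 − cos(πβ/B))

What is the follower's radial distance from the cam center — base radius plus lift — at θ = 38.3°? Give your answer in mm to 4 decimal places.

seg 1 [0°–23.8°] uniform, h=28: full span → s += 28 → s = 28.0000
seg 2 [23.8°–45.4°] simple-harmonic, h=-23: θ=38.3° here. β=14.5, B=21.6. -23/2·(1 − cos(π·0.6713)) = -17.3942 → s = 10.6058
radial distance = base radius + s = 30 + 10.6058 = 40.6058

40.6058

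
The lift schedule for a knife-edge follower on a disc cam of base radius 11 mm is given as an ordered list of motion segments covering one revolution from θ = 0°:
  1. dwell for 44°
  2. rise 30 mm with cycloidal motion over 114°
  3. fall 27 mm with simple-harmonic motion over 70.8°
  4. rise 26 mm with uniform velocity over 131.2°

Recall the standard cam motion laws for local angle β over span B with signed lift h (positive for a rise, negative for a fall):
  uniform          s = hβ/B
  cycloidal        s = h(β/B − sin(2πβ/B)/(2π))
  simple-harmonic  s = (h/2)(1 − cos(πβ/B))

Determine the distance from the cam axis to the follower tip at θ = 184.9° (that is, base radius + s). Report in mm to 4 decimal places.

seg 1 [0°–44°] dwell: s stays 0.0000
seg 2 [44°–158°] cycloidal, h=30: full span → s += 30 → s = 30.0000
seg 3 [158°–228.8°] simple-harmonic, h=-27: θ=184.9° here. β=26.9, B=70.8. -27/2·(1 − cos(π·0.3799)) = -8.5281 → s = 21.4719
radial distance = base radius + s = 11 + 21.4719 = 32.4719

32.4719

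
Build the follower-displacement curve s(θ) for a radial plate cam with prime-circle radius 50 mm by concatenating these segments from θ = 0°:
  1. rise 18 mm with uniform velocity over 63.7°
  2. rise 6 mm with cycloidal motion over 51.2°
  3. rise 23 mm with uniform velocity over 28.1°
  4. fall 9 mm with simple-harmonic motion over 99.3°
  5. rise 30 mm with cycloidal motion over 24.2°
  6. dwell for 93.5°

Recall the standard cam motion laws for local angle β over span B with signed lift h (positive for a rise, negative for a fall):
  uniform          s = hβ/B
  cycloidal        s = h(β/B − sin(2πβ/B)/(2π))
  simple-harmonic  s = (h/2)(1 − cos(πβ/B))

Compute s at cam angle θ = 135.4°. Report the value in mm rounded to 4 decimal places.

seg 1 [0°–63.7°] uniform, h=18: full span → s += 18 → s = 18.0000
seg 2 [63.7°–114.9°] cycloidal, h=6: full span → s += 6 → s = 24.0000
seg 3 [114.9°–143°] uniform, h=23: θ=135.4° here. β=20.5, B=28.1. 23·20.5/28.1 = 16.7794 → s = 40.7794

40.7794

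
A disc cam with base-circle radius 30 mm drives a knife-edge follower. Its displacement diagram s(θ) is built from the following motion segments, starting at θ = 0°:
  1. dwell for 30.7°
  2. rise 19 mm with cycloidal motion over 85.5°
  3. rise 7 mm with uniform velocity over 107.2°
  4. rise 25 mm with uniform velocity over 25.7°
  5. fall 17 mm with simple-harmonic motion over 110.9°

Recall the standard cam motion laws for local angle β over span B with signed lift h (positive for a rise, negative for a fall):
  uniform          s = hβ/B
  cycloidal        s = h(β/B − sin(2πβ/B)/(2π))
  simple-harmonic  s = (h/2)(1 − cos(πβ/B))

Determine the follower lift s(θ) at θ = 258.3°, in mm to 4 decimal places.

seg 1 [0°–30.7°] dwell: s stays 0.0000
seg 2 [30.7°–116.2°] cycloidal, h=19: full span → s += 19 → s = 19.0000
seg 3 [116.2°–223.4°] uniform, h=7: full span → s += 7 → s = 26.0000
seg 4 [223.4°–249.1°] uniform, h=25: full span → s += 25 → s = 51.0000
seg 5 [249.1°–360°] simple-harmonic, h=-17: θ=258.3° here. β=9.2, B=110.9. -17/2·(1 − cos(π·0.0830)) = -0.2870 → s = 50.7130

50.7130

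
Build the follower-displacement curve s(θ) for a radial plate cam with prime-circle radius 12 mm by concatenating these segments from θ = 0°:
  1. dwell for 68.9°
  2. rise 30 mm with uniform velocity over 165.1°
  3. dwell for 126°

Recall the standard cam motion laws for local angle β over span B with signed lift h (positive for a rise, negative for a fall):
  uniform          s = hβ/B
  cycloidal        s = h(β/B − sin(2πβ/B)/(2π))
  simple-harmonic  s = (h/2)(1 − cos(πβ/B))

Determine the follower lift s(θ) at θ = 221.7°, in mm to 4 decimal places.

seg 1 [0°–68.9°] dwell: s stays 0.0000
seg 2 [68.9°–234°] uniform, h=30: θ=221.7° here. β=152.8, B=165.1. 30·152.8/165.1 = 27.7650 → s = 27.7650

27.7650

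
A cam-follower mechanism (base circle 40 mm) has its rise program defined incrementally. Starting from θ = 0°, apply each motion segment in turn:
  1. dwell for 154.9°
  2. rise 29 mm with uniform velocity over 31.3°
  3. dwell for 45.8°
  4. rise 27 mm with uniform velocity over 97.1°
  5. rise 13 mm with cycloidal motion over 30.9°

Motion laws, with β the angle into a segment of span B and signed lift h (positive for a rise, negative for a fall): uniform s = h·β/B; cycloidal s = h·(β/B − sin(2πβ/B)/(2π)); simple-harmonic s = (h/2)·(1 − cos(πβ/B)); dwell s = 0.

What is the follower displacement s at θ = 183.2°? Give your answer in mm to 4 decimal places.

seg 1 [0°–154.9°] dwell: s stays 0.0000
seg 2 [154.9°–186.2°] uniform, h=29: θ=183.2° here. β=28.3, B=31.3. 29·28.3/31.3 = 26.2204 → s = 26.2204

26.2204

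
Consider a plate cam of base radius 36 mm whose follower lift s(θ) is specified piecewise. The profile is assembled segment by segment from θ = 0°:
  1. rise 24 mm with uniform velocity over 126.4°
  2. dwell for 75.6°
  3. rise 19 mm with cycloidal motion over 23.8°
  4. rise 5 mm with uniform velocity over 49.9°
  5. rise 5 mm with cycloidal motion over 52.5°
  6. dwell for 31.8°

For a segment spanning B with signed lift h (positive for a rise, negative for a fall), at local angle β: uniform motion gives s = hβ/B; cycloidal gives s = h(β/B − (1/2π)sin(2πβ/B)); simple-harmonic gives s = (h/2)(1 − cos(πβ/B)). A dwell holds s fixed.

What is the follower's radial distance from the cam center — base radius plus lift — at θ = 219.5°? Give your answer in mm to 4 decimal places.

seg 1 [0°–126.4°] uniform, h=24: full span → s += 24 → s = 24.0000
seg 2 [126.4°–202°] dwell: s stays 24.0000
seg 3 [202°–225.8°] cycloidal, h=19: θ=219.5° here. β=17.5, B=23.8. 19·(0.7353 − sin(2π·0.7353)/(2π)) = 16.9816 → s = 40.9816
radial distance = base radius + s = 36 + 40.9816 = 76.9816

76.9816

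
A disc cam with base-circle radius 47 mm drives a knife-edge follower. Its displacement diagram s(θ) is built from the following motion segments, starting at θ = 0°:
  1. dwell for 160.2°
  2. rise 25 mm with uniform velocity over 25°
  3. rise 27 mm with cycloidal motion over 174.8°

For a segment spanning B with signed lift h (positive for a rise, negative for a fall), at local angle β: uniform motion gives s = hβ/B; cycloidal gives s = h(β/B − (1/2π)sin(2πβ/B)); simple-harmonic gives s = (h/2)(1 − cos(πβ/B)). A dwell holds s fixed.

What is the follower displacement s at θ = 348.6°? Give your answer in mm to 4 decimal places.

seg 1 [0°–160.2°] dwell: s stays 0.0000
seg 2 [160.2°–185.2°] uniform, h=25: full span → s += 25 → s = 25.0000
seg 3 [185.2°–360°] cycloidal, h=27: θ=348.6° here. β=163.4, B=174.8. 27·(0.9348 − sin(2π·0.9348)/(2π)) = 26.9511 → s = 51.9511

51.9511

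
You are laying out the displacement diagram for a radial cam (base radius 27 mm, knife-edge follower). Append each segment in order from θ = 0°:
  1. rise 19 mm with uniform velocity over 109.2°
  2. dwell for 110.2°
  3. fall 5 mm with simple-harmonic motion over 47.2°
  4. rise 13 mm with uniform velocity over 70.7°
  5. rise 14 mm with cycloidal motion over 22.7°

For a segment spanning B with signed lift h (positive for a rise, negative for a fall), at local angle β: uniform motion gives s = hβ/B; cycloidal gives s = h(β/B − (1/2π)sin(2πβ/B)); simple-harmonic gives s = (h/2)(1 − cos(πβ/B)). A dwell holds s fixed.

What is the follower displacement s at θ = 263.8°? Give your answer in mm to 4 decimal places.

seg 1 [0°–109.2°] uniform, h=19: full span → s += 19 → s = 19.0000
seg 2 [109.2°–219.4°] dwell: s stays 19.0000
seg 3 [219.4°–266.6°] simple-harmonic, h=-5: θ=263.8° here. β=44.4, B=47.2. -5/2·(1 − cos(π·0.9407)) = -4.9567 → s = 14.0433

14.0433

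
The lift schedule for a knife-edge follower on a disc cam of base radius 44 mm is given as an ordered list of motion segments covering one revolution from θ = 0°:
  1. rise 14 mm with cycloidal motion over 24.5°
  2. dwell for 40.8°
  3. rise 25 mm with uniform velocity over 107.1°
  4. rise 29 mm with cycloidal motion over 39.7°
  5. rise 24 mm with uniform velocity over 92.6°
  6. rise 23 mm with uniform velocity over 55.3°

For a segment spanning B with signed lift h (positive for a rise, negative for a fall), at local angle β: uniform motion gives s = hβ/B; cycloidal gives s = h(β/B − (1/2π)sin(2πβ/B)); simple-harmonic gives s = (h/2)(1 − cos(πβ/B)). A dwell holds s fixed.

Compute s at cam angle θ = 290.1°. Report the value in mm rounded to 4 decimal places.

seg 1 [0°–24.5°] cycloidal, h=14: full span → s += 14 → s = 14.0000
seg 2 [24.5°–65.3°] dwell: s stays 14.0000
seg 3 [65.3°–172.4°] uniform, h=25: full span → s += 25 → s = 39.0000
seg 4 [172.4°–212.1°] cycloidal, h=29: full span → s += 29 → s = 68.0000
seg 5 [212.1°–304.7°] uniform, h=24: θ=290.1° here. β=78, B=92.6. 24·78/92.6 = 20.2160 → s = 88.2160

88.2160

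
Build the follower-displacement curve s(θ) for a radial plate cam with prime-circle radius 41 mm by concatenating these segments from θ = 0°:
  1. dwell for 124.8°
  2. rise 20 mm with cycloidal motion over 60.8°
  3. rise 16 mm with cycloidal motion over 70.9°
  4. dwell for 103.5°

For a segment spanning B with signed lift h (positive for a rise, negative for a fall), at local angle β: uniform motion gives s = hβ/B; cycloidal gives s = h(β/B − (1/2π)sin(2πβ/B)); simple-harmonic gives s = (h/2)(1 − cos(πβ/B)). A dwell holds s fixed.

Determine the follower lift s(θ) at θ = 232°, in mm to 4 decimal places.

seg 1 [0°–124.8°] dwell: s stays 0.0000
seg 2 [124.8°–185.6°] cycloidal, h=20: full span → s += 20 → s = 20.0000
seg 3 [185.6°–256.5°] cycloidal, h=16: θ=232° here. β=46.4, B=70.9. 16·(0.6544 − sin(2π·0.6544)/(2π)) = 12.5722 → s = 32.5722

32.5722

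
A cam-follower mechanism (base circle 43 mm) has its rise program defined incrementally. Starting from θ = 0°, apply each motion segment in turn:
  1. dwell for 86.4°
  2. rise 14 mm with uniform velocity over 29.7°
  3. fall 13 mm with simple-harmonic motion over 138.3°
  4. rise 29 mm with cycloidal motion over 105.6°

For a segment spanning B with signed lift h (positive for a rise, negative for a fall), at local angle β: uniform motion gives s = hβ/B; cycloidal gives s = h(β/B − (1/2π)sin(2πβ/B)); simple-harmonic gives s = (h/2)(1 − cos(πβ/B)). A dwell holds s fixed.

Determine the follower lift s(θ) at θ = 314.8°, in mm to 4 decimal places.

seg 1 [0°–86.4°] dwell: s stays 0.0000
seg 2 [86.4°–116.1°] uniform, h=14: full span → s += 14 → s = 14.0000
seg 3 [116.1°–254.4°] simple-harmonic, h=-13: full span → s += -13 → s = 1.0000
seg 4 [254.4°–360°] cycloidal, h=29: θ=314.8° here. β=60.4, B=105.6. 29·(0.5720 − sin(2π·0.5720)/(2π)) = 18.6038 → s = 19.6038

19.6038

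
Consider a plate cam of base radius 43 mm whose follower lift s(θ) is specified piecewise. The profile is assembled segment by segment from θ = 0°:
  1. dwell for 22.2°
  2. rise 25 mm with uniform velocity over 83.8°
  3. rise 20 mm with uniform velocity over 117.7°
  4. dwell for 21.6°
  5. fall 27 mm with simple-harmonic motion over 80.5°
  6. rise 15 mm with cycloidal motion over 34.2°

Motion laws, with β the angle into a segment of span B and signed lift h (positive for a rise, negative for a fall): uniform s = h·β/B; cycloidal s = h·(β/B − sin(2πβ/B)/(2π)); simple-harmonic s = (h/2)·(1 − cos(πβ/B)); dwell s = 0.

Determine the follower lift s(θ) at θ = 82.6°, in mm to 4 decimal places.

seg 1 [0°–22.2°] dwell: s stays 0.0000
seg 2 [22.2°–106°] uniform, h=25: θ=82.6° here. β=60.4, B=83.8. 25·60.4/83.8 = 18.0191 → s = 18.0191

18.0191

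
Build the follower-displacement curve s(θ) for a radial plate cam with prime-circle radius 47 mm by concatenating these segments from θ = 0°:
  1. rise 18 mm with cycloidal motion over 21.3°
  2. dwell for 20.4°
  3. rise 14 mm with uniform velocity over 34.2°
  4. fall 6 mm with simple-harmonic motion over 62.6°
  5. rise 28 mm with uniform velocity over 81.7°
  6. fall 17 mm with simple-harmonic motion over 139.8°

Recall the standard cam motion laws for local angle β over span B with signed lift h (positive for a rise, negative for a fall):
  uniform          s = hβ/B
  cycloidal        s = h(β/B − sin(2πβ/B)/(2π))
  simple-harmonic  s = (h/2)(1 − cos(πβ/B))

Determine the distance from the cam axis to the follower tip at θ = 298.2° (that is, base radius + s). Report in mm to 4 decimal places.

seg 1 [0°–21.3°] cycloidal, h=18: full span → s += 18 → s = 18.0000
seg 2 [21.3°–41.7°] dwell: s stays 18.0000
seg 3 [41.7°–75.9°] uniform, h=14: full span → s += 14 → s = 32.0000
seg 4 [75.9°–138.5°] simple-harmonic, h=-6: full span → s += -6 → s = 26.0000
seg 5 [138.5°–220.2°] uniform, h=28: full span → s += 28 → s = 54.0000
seg 6 [220.2°–360°] simple-harmonic, h=-17: θ=298.2° here. β=78, B=139.8. -17/2·(1 − cos(π·0.5579)) = -10.0387 → s = 43.9613
radial distance = base radius + s = 47 + 43.9613 = 90.9613

90.9613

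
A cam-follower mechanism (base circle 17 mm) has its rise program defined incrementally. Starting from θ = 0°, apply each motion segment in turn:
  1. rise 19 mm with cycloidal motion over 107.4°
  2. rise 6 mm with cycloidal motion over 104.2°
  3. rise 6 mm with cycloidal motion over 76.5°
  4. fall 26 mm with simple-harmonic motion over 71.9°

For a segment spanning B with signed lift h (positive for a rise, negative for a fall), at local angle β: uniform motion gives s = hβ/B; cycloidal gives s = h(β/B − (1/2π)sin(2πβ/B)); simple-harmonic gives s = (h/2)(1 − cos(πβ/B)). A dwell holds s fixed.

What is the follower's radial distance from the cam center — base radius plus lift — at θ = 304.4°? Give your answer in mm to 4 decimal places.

seg 1 [0°–107.4°] cycloidal, h=19: full span → s += 19 → s = 19.0000
seg 2 [107.4°–211.6°] cycloidal, h=6: full span → s += 6 → s = 25.0000
seg 3 [211.6°–288.1°] cycloidal, h=6: full span → s += 6 → s = 31.0000
seg 4 [288.1°–360°] simple-harmonic, h=-26: θ=304.4° here. β=16.3, B=71.9. -26/2·(1 − cos(π·0.2267)) = -3.1601 → s = 27.8399
radial distance = base radius + s = 17 + 27.8399 = 44.8399

44.8399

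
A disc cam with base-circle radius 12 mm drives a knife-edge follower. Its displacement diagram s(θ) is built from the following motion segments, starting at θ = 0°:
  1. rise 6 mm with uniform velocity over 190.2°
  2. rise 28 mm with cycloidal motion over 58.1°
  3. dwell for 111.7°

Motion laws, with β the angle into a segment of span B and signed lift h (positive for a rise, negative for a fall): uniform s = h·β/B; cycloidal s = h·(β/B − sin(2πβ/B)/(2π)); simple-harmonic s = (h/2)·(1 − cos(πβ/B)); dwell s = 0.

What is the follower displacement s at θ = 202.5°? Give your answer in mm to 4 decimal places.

seg 1 [0°–190.2°] uniform, h=6: full span → s += 6 → s = 6.0000
seg 2 [190.2°–248.3°] cycloidal, h=28: θ=202.5° here. β=12.3, B=58.1. 28·(0.2117 − sin(2π·0.2117)/(2π)) = 1.5998 → s = 7.5998

7.5998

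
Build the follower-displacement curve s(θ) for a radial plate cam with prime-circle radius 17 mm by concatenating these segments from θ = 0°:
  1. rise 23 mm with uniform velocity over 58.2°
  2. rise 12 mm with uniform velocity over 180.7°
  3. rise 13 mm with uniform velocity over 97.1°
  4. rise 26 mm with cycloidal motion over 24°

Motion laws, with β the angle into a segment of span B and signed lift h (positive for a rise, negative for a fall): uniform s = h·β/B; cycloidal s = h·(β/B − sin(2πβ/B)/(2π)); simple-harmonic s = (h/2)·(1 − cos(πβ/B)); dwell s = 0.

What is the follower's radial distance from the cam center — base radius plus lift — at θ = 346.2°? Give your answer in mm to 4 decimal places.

seg 1 [0°–58.2°] uniform, h=23: full span → s += 23 → s = 23.0000
seg 2 [58.2°–238.9°] uniform, h=12: full span → s += 12 → s = 35.0000
seg 3 [238.9°–336°] uniform, h=13: full span → s += 13 → s = 48.0000
seg 4 [336°–360°] cycloidal, h=26: θ=346.2° here. β=10.2, B=24. 26·(0.4250 − sin(2π·0.4250)/(2π)) = 9.1714 → s = 57.1714
radial distance = base radius + s = 17 + 57.1714 = 74.1714

74.1714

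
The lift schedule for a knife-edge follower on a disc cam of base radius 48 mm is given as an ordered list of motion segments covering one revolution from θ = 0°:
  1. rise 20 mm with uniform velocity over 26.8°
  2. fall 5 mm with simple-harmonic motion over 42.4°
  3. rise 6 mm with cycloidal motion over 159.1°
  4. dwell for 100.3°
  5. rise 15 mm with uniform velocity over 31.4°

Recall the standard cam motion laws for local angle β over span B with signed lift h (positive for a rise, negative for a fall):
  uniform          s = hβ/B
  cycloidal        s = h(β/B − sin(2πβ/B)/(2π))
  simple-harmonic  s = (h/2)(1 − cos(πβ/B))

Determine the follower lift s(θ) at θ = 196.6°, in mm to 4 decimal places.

seg 1 [0°–26.8°] uniform, h=20: full span → s += 20 → s = 20.0000
seg 2 [26.8°–69.2°] simple-harmonic, h=-5: full span → s += -5 → s = 15.0000
seg 3 [69.2°–228.3°] cycloidal, h=6: θ=196.6° here. β=127.4, B=159.1. 6·(0.8008 − sin(2π·0.8008)/(2π)) = 5.7113 → s = 20.7113

20.7113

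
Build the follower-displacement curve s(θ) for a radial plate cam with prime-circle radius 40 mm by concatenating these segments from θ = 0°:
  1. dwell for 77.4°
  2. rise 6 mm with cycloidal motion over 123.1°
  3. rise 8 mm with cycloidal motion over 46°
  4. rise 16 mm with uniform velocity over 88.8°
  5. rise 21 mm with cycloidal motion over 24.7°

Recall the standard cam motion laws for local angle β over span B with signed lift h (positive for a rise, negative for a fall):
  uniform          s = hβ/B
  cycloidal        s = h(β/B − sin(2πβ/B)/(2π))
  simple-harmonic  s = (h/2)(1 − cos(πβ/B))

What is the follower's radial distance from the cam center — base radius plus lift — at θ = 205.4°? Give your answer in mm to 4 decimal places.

seg 1 [0°–77.4°] dwell: s stays 0.0000
seg 2 [77.4°–200.5°] cycloidal, h=6: full span → s += 6 → s = 6.0000
seg 3 [200.5°–246.5°] cycloidal, h=8: θ=205.4° here. β=4.9, B=46. 8·(0.1065 − sin(2π·0.1065)/(2π)) = 0.0622 → s = 6.0622
radial distance = base radius + s = 40 + 6.0622 = 46.0622

46.0622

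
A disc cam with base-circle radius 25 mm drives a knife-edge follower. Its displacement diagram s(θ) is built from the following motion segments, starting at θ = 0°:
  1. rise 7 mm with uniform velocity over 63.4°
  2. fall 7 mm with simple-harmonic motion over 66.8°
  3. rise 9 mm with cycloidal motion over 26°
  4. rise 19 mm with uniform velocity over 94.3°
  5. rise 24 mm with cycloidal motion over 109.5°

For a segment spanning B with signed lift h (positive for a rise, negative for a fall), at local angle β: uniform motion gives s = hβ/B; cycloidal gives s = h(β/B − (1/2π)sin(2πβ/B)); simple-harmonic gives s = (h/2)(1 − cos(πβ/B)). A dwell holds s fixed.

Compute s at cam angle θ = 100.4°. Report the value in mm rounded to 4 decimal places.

seg 1 [0°–63.4°] uniform, h=7: full span → s += 7 → s = 7.0000
seg 2 [63.4°–130.2°] simple-harmonic, h=-7: θ=100.4° here. β=37, B=66.8. -7/2·(1 − cos(π·0.5539)) = -4.0897 → s = 2.9103

2.9103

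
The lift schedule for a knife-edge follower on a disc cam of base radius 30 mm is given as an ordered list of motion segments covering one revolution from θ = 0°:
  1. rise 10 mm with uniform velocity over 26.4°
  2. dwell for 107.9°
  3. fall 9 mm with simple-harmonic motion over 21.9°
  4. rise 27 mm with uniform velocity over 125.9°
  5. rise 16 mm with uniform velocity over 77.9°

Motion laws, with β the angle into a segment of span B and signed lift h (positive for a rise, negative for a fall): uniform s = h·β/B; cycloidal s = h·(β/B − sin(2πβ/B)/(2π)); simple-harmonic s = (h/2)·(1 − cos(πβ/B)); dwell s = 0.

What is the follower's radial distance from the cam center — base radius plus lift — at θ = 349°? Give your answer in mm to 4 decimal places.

seg 1 [0°–26.4°] uniform, h=10: full span → s += 10 → s = 10.0000
seg 2 [26.4°–134.3°] dwell: s stays 10.0000
seg 3 [134.3°–156.2°] simple-harmonic, h=-9: full span → s += -9 → s = 1.0000
seg 4 [156.2°–282.1°] uniform, h=27: full span → s += 27 → s = 28.0000
seg 5 [282.1°–360°] uniform, h=16: θ=349° here. β=66.9, B=77.9. 16·66.9/77.9 = 13.7407 → s = 41.7407
radial distance = base radius + s = 30 + 41.7407 = 71.7407

71.7407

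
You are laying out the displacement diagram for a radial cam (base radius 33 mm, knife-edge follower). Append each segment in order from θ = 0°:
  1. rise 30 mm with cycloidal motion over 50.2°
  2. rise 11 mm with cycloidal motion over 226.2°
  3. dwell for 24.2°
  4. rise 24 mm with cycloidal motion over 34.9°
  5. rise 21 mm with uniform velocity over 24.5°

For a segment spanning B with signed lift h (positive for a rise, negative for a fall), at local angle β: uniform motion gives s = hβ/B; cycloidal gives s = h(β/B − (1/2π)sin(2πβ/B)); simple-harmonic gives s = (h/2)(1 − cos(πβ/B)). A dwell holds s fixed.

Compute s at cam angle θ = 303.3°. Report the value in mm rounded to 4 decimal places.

seg 1 [0°–50.2°] cycloidal, h=30: full span → s += 30 → s = 30.0000
seg 2 [50.2°–276.4°] cycloidal, h=11: full span → s += 11 → s = 41.0000
seg 3 [276.4°–300.6°] dwell: s stays 41.0000
seg 4 [300.6°–335.5°] cycloidal, h=24: θ=303.3° here. β=2.7, B=34.9. 24·(0.0774 − sin(2π·0.0774)/(2π)) = 0.0723 → s = 41.0723

41.0723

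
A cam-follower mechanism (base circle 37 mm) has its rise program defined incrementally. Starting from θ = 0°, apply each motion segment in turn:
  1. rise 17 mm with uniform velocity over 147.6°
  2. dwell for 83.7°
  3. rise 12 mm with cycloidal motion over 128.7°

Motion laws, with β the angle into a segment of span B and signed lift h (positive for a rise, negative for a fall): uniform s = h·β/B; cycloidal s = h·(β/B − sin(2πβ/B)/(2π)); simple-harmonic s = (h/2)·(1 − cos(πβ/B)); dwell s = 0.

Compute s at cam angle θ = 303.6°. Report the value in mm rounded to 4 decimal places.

seg 1 [0°–147.6°] uniform, h=17: full span → s += 17 → s = 17.0000
seg 2 [147.6°–231.3°] dwell: s stays 17.0000
seg 3 [231.3°–360°] cycloidal, h=12: θ=303.6° here. β=72.3, B=128.7. 12·(0.5618 − sin(2π·0.5618)/(2π)) = 7.4640 → s = 24.4640

24.4640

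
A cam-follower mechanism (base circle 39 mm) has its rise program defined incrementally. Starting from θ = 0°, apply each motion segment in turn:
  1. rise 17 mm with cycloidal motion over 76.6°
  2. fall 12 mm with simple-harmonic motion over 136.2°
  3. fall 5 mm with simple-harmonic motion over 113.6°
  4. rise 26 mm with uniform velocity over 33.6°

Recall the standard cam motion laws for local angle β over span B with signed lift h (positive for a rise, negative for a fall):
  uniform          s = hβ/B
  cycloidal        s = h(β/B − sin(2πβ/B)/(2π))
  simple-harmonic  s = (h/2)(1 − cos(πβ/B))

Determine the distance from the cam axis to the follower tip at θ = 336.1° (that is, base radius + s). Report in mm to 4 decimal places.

seg 1 [0°–76.6°] cycloidal, h=17: full span → s += 17 → s = 17.0000
seg 2 [76.6°–212.8°] simple-harmonic, h=-12: full span → s += -12 → s = 5.0000
seg 3 [212.8°–326.4°] simple-harmonic, h=-5: full span → s += -5 → s = 0.0000
seg 4 [326.4°–360°] uniform, h=26: θ=336.1° here. β=9.7, B=33.6. 26·9.7/33.6 = 7.5060 → s = 7.5060
radial distance = base radius + s = 39 + 7.5060 = 46.5060

46.5060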